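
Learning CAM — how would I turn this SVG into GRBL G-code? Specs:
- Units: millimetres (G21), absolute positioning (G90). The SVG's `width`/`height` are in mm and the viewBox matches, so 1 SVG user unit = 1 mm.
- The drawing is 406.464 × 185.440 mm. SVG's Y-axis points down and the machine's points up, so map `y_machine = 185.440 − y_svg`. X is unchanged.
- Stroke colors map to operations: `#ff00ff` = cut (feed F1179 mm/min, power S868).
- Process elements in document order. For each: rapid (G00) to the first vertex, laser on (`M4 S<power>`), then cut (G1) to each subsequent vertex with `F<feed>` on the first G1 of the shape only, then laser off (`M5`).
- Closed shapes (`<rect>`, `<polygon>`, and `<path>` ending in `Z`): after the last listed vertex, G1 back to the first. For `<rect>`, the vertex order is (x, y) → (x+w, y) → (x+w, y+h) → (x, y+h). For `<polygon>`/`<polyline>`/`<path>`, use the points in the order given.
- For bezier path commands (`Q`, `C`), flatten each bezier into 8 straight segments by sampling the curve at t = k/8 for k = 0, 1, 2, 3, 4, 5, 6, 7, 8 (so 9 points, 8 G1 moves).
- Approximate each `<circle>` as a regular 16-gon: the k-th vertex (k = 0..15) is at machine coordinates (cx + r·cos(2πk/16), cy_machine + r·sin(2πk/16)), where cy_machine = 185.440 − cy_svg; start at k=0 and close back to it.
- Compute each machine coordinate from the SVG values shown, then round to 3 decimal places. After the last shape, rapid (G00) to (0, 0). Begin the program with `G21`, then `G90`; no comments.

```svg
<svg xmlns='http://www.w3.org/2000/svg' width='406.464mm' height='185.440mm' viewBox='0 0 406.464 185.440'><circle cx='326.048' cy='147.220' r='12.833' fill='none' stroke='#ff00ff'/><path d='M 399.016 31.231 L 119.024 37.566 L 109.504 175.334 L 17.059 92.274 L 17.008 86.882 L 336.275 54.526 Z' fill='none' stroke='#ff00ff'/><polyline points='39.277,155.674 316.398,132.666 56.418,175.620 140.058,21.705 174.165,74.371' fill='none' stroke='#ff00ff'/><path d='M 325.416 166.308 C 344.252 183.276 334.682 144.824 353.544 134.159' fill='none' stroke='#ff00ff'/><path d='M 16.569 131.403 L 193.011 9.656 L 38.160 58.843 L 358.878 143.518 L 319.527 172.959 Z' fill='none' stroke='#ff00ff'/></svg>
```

Since the viewBox matches the mm dimensions, user units are millimetres directly. The only transform is the Y-flip y_m = 185.440 − y_svg.

Shape 1 is a circle drawn with `<circle>`. Its stroke #ff00ff means cut at S868, F1179. After flipping Y the toolpath is (338.881,38.220) → (337.904,43.131) → (335.122,47.294) → (330.959,50.076) → (326.048,51.053) → (321.137,50.076) → (316.974,47.294) → (314.192,43.131) → (313.215,38.220) → (314.192,33.309) → (316.974,29.146) → (321.137,26.364) → (326.048,25.387) → (330.959,26.364) → (335.122,29.146) → (337.904,33.309) → (338.881,38.220), returning to the start.

Shape 2 is a closed polygon drawn with `<path>`. Its stroke #ff00ff means cut at S868, F1179. After flipping Y the toolpath is (399.016,154.209) → (119.024,147.874) → (109.504,10.106) → (17.059,93.166) → (17.008,98.558) → (336.275,130.914) → (399.016,154.209), returning to the start.

Shape 3 is a open polyline drawn with `<polyline>`. Its stroke #ff00ff means cut at S868, F1179. After flipping Y the toolpath is (39.277,29.766) → (316.398,52.774) → (56.418,9.820) → (140.058,163.735) → (174.165,111.069).

Shape 4 is a cubic bezier drawn with `<path>`. Its stroke #ff00ff means cut at S868, F1179. After flipping Y the toolpath is (325.416,19.132) → (331.259,15.204) → (335.105,15.497) → (337.620,19.035) → (339.470,24.844) → (341.322,31.948) → (343.840,39.372) → (347.692,46.142) → (353.544,51.281).

Shape 5 is a closed polygon drawn with `<path>`. Its stroke #ff00ff means cut at S868, F1179. After flipping Y the toolpath is (16.569,54.037) → (193.011,175.784) → (38.160,126.597) → (358.878,41.922) → (319.527,12.481) → (16.569,54.037), returning to the start.

G21
G90
G00 X338.881 Y38.220
M4 S868
G1 X337.904 Y43.131 F1179
G1 X335.122 Y47.294
G1 X330.959 Y50.076
G1 X326.048 Y51.053
G1 X321.137 Y50.076
G1 X316.974 Y47.294
G1 X314.192 Y43.131
G1 X313.215 Y38.220
G1 X314.192 Y33.309
G1 X316.974 Y29.146
G1 X321.137 Y26.364
G1 X326.048 Y25.387
G1 X330.959 Y26.364
G1 X335.122 Y29.146
G1 X337.904 Y33.309
G1 X338.881 Y38.220
M5
G00 X399.016 Y154.209
M4 S868
G1 X119.024 Y147.874 F1179
G1 X109.504 Y10.106
G1 X17.059 Y93.166
G1 X17.008 Y98.558
G1 X336.275 Y130.914
G1 X399.016 Y154.209
M5
G00 X39.277 Y29.766
M4 S868
G1 X316.398 Y52.774 F1179
G1 X56.418 Y9.820
G1 X140.058 Y163.735
G1 X174.165 Y111.069
M5
G00 X325.416 Y19.132
M4 S868
G1 X331.259 Y15.204 F1179
G1 X335.105 Y15.497
G1 X337.620 Y19.035
G1 X339.470 Y24.844
G1 X341.322 Y31.948
G1 X343.840 Y39.372
G1 X347.692 Y46.142
G1 X353.544 Y51.281
M5
G00 X16.569 Y54.037
M4 S868
G1 X193.011 Y175.784 F1179
G1 X38.160 Y126.597
G1 X358.878 Y41.922
G1 X319.527 Y12.481
G1 X16.569 Y54.037
M5
G00 X0.000 Y0.000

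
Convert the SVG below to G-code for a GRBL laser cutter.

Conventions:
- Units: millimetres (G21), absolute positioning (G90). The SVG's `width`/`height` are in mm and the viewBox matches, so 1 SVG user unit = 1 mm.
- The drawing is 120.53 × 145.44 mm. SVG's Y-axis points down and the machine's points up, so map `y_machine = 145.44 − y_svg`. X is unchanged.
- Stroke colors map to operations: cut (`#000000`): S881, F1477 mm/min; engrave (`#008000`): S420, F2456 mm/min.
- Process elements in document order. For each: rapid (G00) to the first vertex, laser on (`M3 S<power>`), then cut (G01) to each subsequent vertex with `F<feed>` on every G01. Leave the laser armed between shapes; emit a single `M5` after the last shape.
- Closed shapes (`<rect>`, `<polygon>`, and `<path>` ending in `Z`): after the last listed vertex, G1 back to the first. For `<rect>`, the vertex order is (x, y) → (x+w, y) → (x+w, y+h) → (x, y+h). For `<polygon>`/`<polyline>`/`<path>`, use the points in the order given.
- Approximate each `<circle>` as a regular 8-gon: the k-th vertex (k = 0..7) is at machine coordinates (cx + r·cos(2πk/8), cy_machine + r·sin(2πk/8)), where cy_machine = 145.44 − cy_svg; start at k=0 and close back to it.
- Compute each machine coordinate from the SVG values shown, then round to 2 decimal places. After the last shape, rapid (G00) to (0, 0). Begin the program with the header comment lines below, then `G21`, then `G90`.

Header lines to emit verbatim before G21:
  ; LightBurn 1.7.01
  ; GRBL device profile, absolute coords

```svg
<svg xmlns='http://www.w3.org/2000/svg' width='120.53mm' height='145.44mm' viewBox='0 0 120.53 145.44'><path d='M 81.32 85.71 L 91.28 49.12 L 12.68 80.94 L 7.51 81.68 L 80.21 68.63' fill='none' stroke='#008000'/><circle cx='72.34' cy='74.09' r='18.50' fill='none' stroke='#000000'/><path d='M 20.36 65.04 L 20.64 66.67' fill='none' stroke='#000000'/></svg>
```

; LightBurn 1.7.01
; GRBL device profile, absolute coords
G21
G90
G00 X81.32 Y59.73
M3 S420
G01 X91.28 Y96.32 F2456
G01 X12.68 Y64.50 F2456
G01 X7.51 Y63.76 F2456
G01 X80.21 Y76.81 F2456
G00 X90.84 Y71.35
M3 S881
G01 X85.42 Y84.43 F1477
G01 X72.34 Y89.85 F1477
G01 X59.26 Y84.43 F1477
G01 X53.84 Y71.35 F1477
G01 X59.26 Y58.27 F1477
G01 X72.34 Y52.85 F1477
G01 X85.42 Y58.27 F1477
G01 X90.84 Y71.35 F1477
G00 X20.36 Y80.40
M3 S881
G01 X20.64 Y78.77 F1477
M5
G00 X0.00 Y0.00

1 u = 1 mm; y_m = 145.44 − y.

[1] `<path>` open polyline, #008000→engrave S420 F2456: (81.32,59.73) → (91.28,96.32) → (12.68,64.50) → (7.51,63.76) → (80.21,76.81)

[2] `<circle>` circle, #000000→cut S881 F1477: (90.84,71.35) → (85.42,84.43) → (72.34,89.85) → (59.26,84.43) → (53.84,71.35) → (59.26,58.27) → (72.34,52.85) → (85.42,58.27) → (90.84,71.35) (closed)

[3] `<path>` line segment, #000000→cut S881 F1477: (20.36,80.40) → (20.64,78.77)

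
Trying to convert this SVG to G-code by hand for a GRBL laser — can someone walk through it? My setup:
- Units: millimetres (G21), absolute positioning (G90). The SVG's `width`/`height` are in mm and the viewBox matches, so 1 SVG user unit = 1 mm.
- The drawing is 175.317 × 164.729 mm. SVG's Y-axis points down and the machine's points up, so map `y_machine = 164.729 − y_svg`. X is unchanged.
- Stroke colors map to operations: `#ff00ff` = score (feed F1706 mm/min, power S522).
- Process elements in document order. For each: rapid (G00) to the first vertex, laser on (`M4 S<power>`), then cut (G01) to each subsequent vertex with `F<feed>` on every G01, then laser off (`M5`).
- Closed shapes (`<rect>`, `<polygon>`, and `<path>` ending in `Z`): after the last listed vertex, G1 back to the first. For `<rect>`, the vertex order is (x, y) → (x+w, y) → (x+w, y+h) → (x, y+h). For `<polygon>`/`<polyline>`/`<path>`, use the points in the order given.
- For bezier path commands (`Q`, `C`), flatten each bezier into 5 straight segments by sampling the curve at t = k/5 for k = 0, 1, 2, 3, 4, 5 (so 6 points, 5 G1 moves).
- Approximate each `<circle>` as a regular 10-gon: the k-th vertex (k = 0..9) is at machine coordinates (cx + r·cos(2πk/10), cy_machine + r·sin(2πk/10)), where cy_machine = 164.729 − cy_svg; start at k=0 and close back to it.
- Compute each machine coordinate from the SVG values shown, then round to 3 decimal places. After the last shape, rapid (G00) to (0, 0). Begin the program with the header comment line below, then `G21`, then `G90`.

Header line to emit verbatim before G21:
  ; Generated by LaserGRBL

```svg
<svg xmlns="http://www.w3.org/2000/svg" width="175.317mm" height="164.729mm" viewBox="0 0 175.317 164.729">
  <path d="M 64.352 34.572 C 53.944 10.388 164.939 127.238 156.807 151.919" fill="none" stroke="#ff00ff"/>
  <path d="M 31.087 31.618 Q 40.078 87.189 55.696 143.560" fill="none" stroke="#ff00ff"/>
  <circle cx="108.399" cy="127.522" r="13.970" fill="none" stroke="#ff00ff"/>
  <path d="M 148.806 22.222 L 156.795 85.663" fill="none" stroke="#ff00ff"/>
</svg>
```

Since the viewBox matches the mm dimensions, user units are millimetres directly. The only transform is the Y-flip y_m = 164.729 − y_svg.

Shape 1 is a cubic bezier drawn with `<path>`. Its stroke #ff00ff means score at S522, F1706. After flipping Y the toolpath is (64.352,130.157) → (70.751,129.609) → (94.742,106.406) → (124.778,71.743) → (149.315,36.813) → (156.807,12.810).

Shape 2 is a quadratic bezier drawn with `<path>`. Its stroke #ff00ff means score at S522, F1706. After flipping Y the toolpath is (31.087,133.111) → (34.948,110.851) → (39.340,88.526) → (44.262,66.138) → (49.714,43.685) → (55.696,21.169).

Shape 3 is a circle drawn with `<circle>`. Its stroke #ff00ff means score at S522, F1706. After flipping Y the toolpath is (122.369,37.207) → (119.701,45.418) → (112.716,50.493) → (104.082,50.493) → (97.097,45.418) → (94.429,37.207) → (97.097,28.996) → (104.082,23.921) → (112.716,23.921) → (119.701,28.996) → (122.369,37.207), returning to the start.

Shape 4 is a line segment drawn with `<path>`. Its stroke #ff00ff means score at S522, F1706. After flipping Y the toolpath is (148.806,142.507) → (156.795,79.066).

; Generated by LaserGRBL
G21
G90
G00 X64.352 Y130.157
M4 S522
G01 X70.751 Y129.609 F1706
G01 X94.742 Y106.406 F1706
G01 X124.778 Y71.743 F1706
G01 X149.315 Y36.813 F1706
G01 X156.807 Y12.810 F1706
M5
G00 X31.087 Y133.111
M4 S522
G01 X34.948 Y110.851 F1706
G01 X39.340 Y88.526 F1706
G01 X44.262 Y66.138 F1706
G01 X49.714 Y43.685 F1706
G01 X55.696 Y21.169 F1706
M5
G00 X122.369 Y37.207
M4 S522
G01 X119.701 Y45.418 F1706
G01 X112.716 Y50.493 F1706
G01 X104.082 Y50.493 F1706
G01 X97.097 Y45.418 F1706
G01 X94.429 Y37.207 F1706
G01 X97.097 Y28.996 F1706
G01 X104.082 Y23.921 F1706
G01 X112.716 Y23.921 F1706
G01 X119.701 Y28.996 F1706
G01 X122.369 Y37.207 F1706
M5
G00 X148.806 Y142.507
M4 S522
G01 X156.795 Y79.066 F1706
M5
G00 X0.000 Y0.000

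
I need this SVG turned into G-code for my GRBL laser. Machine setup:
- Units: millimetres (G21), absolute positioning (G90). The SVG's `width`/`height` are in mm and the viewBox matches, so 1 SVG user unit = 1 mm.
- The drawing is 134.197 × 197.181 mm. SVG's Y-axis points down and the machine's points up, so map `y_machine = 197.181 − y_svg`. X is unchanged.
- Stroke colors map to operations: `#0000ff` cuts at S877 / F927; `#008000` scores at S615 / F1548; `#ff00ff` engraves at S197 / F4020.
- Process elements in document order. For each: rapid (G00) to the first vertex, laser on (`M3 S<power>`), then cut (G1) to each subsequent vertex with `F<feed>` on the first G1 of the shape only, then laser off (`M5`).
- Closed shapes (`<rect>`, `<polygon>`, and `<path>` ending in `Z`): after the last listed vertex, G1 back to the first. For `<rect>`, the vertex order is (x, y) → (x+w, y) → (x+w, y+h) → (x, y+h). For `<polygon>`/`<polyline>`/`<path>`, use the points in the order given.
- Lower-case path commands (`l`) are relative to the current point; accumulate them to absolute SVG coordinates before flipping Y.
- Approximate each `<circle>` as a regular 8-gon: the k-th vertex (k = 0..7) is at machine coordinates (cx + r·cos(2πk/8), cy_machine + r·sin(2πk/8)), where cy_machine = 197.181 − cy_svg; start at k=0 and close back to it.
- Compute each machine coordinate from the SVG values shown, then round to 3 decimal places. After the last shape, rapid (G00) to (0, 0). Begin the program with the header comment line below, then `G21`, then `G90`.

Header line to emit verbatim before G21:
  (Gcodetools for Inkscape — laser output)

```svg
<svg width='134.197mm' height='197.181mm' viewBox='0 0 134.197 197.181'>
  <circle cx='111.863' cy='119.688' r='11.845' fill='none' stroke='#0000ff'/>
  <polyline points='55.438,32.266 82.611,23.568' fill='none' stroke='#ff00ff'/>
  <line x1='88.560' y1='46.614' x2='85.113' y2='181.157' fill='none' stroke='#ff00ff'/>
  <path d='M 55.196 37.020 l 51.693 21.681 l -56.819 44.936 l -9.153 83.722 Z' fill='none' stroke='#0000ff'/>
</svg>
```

(Gcodetools for Inkscape — laser output)
G21
G90
G00 X123.708 Y77.493
M3 S877
G1 X120.239 Y85.869 F927
G1 X111.863 Y89.338
G1 X103.487 Y85.869
G1 X100.018 Y77.493
G1 X103.487 Y69.117
G1 X111.863 Y65.648
G1 X120.239 Y69.117
G1 X123.708 Y77.493
M5
G00 X55.438 Y164.915
M3 S197
G1 X82.611 Y173.613 F4020
M5
G00 X88.560 Y150.567
M3 S197
G1 X85.113 Y16.024 F4020
M5
G00 X55.196 Y160.161
M3 S877
G1 X106.889 Y138.480 F927
G1 X50.070 Y93.544
G1 X40.917 Y9.822
G1 X55.196 Y160.161
M5
G00 X0.000 Y0.000

Since the viewBox matches the mm dimensions, user units are millimetres directly. The only transform is the Y-flip y_m = 197.181 − y_svg.

Shape 1 is a circle drawn with `<circle>`. Its stroke #0000ff means cut at S877, F927. After flipping Y the toolpath is (123.708,77.493) → (120.239,85.869) → (111.863,89.338) → (103.487,85.869) → (100.018,77.493) → (103.487,69.117) → (111.863,65.648) → (120.239,69.117) → (123.708,77.493), returning to the start.

Shape 2 is a line segment drawn with `<polyline>`. Its stroke #ff00ff means engrave at S197, F4020. After flipping Y the toolpath is (55.438,164.915) → (82.611,173.613).

Shape 3 is a line segment drawn with `<line>`. Its stroke #ff00ff means engrave at S197, F4020. After flipping Y the toolpath is (88.560,150.567) → (85.113,16.024).

Shape 4 is a closed polygon drawn with `<path>`. Its stroke #0000ff means cut at S877, F927. After flipping Y the toolpath is (55.196,160.161) → (106.889,138.480) → (50.070,93.544) → (40.917,9.822) → (55.196,160.161), returning to the start.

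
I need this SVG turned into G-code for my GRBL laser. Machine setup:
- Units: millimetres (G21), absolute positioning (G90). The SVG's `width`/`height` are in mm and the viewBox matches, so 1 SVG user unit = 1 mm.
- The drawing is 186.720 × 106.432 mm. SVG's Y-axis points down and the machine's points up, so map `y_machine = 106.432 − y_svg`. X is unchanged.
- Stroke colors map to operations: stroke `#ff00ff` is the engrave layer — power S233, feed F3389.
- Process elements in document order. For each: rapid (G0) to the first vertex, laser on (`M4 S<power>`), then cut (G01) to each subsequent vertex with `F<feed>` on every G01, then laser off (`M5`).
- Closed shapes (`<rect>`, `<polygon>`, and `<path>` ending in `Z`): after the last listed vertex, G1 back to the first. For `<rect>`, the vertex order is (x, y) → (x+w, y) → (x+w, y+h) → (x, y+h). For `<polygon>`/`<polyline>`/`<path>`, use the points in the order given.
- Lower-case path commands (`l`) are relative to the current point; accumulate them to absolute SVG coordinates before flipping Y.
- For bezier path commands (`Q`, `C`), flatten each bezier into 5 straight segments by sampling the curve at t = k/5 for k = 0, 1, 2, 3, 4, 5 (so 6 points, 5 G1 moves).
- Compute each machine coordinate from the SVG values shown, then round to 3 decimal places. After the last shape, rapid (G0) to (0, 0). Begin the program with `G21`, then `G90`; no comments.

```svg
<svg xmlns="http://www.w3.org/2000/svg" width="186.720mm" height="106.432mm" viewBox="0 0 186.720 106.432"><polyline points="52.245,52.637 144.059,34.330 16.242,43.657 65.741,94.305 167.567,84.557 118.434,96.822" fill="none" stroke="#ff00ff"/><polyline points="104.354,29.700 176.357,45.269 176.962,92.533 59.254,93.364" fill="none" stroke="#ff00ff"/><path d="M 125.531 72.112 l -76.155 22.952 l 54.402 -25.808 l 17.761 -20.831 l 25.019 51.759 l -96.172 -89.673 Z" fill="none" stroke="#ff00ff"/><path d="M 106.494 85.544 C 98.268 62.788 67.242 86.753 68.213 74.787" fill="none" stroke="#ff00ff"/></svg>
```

G21
G90
G0 X52.245 Y53.795
M4 S233
G01 X144.059 Y72.102 F3389
G01 X16.242 Y62.775 F3389
G01 X65.741 Y12.127 F3389
G01 X167.567 Y21.875 F3389
G01 X118.434 Y9.610 F3389
M5
G0 X104.354 Y76.732
M4 S233
G01 X176.357 Y61.163 F3389
G01 X176.962 Y13.899 F3389
G01 X59.254 Y13.068 F3389
M5
G0 X125.531 Y34.320
M4 S233
G01 X49.376 Y11.368 F3389
G01 X103.778 Y37.176 F3389
G01 X121.539 Y58.007 F3389
G01 X146.558 Y6.248 F3389
G01 X50.386 Y95.921 F3389
G01 X125.531 Y34.320 F3389
M5
G0 X106.494 Y20.888
M4 S233
G01 X99.261 Y29.596 F3389
G01 X89.186 Y31.059 F3389
G01 X78.899 Y29.243 F3389
G01 X71.032 Y28.116 F3389
G01 X68.213 Y31.645 F3389
M5
G0 X0.000 Y0.000

viewBox `0 0 186.720 106.432` with mm width/height → 1 unit = 1 mm. Flip: y_m = 106.432 − y_svg.

**Shape 1** — `<polyline>` open polyline, stroke `#ff00ff` → engrave (S233, F3389). Machine vertices: (52.245,53.795) → (144.059,72.102) → (16.242,62.775) → (65.741,12.127) → (167.567,21.875) → (118.434,9.610). Open path.

**Shape 2** — `<polyline>` open polyline, stroke `#ff00ff` → engrave (S233, F3389). Machine vertices: (104.354,76.732) → (176.357,61.163) → (176.962,13.899) → (59.254,13.068). Open path.

**Shape 3** — `<path>` closed polygon, stroke `#ff00ff` → engrave (S233, F3389). Machine vertices: (125.531,34.320) → (49.376,11.368) → (103.778,37.176) → (121.539,58.007) → (146.558,6.248) → (50.386,95.921) → (125.531,34.320). Closed: final G1 returns to the first vertex.

**Shape 4** — `<path>` cubic bezier, stroke `#ff00ff` → engrave (S233, F3389). Control points (SVG): P0=(106.494,85.544), P1=(98.268,62.788), P2=(67.242,86.753), P3=(68.213,74.787); sampled at t=k/5. Machine vertices: (106.494,20.888) → (99.261,29.596) → (89.186,31.059) → (78.899,29.243) → (71.032,28.116) → (68.213,31.645). Open path.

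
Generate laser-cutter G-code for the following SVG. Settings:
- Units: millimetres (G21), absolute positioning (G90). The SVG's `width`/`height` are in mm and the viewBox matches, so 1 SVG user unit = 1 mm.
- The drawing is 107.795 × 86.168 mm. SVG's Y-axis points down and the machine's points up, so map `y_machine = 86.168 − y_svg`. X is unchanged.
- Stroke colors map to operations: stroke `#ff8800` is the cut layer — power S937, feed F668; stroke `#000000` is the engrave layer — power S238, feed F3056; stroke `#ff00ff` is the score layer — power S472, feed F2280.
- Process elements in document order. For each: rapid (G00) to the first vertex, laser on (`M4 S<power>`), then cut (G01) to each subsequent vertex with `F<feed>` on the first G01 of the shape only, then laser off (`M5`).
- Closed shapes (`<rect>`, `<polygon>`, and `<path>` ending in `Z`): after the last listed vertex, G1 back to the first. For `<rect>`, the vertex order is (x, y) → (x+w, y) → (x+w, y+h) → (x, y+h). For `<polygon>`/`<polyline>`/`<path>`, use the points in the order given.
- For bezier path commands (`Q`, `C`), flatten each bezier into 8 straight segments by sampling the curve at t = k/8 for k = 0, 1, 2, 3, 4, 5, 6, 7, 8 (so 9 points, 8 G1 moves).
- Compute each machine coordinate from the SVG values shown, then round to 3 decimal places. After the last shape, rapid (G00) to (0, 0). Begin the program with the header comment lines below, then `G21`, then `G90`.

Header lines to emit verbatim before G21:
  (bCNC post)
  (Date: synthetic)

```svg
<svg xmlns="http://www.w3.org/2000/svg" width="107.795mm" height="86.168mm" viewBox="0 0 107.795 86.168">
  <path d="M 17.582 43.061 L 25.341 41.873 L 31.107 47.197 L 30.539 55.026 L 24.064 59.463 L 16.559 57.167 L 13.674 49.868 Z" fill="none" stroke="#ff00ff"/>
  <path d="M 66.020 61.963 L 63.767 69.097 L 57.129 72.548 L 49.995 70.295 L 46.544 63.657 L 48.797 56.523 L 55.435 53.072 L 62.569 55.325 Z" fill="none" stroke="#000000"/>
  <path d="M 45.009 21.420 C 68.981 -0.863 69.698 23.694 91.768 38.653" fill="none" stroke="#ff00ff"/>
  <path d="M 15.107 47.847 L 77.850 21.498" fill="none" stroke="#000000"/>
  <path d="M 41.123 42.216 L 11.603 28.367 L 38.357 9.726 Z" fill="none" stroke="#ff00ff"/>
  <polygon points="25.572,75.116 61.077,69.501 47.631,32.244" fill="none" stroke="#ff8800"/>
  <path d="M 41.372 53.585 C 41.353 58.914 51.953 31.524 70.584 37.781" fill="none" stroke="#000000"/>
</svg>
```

viewBox `0 0 107.795 86.168` with mm width/height → 1 unit = 1 mm. Flip: y_m = 86.168 − y_svg.

**Shape 1** — `<path>` regular polygon, stroke `#ff00ff` → score (S472, F2280). Machine vertices: (17.582,43.107) → (25.341,44.295) → (31.107,38.971) → (30.539,31.142) → (24.064,26.705) → (16.559,29.001) → (13.674,36.300) → (17.582,43.107). Closed: final G1 returns to the first vertex.

**Shape 2** — `<path>` regular polygon, stroke `#000000` → engrave (S238, F3056). Machine vertices: (66.020,24.205) → (63.767,17.071) → (57.129,13.620) → (49.995,15.873) → (46.544,22.511) → (48.797,29.645) → (55.435,33.096) → (62.569,30.843) → (66.020,24.205). Closed: final G1 returns to the first vertex.

**Shape 3** — `<path>` cubic bezier, stroke `#ff00ff` → score (S472, F2280). Control points (SVG): P0=(45.009,21.420), P1=(68.981,-0.863), P2=(69.698,23.694), P3=(91.768,38.653); sampled at t=k/8. Machine vertices: (45.009,64.748) → (52.996,71.019) → (59.325,73.560) → (64.519,73.032) → (69.102,70.097) → (73.595,65.417) → (78.522,59.652) → (84.406,53.464) → (91.768,47.515). Open path.

**Shape 4** — `<path>` line segment, stroke `#000000` → engrave (S238, F3056). Machine vertices: (15.107,38.321) → (77.850,64.670). Open path.

**Shape 5** — `<path>` regular polygon, stroke `#ff00ff` → score (S472, F2280). Machine vertices: (41.123,43.952) → (11.603,57.801) → (38.357,76.442) → (41.123,43.952). Closed: final G1 returns to the first vertex.

**Shape 6** — `<polygon>` closed polygon, stroke `#ff8800` → cut (S937, F668). Machine vertices: (25.572,11.052) → (61.077,16.667) → (47.631,53.924) → (25.572,11.052). Closed: final G1 returns to the first vertex.

**Shape 7** — `<path>` cubic bezier, stroke `#000000` → engrave (S238, F3056). Control points (SVG): P0=(41.372,53.585), P1=(41.353,58.914), P2=(51.953,31.524), P3=(70.584,37.781); sampled at t=k/8. Machine vertices: (41.372,32.583) → (41.858,31.989) → (43.308,33.684) → (45.694,36.891) → (48.984,40.833) → (53.149,44.731) → (58.157,47.808) → (63.979,49.286) → (70.584,48.387). Open path.

(bCNC post)
(Date: synthetic)
G21
G90
G00 X17.582 Y43.107
M4 S472
G01 X25.341 Y44.295 F2280
G01 X31.107 Y38.971
G01 X30.539 Y31.142
G01 X24.064 Y26.705
G01 X16.559 Y29.001
G01 X13.674 Y36.300
G01 X17.582 Y43.107
M5
G00 X66.020 Y24.205
M4 S238
G01 X63.767 Y17.071 F3056
G01 X57.129 Y13.620
G01 X49.995 Y15.873
G01 X46.544 Y22.511
G01 X48.797 Y29.645
G01 X55.435 Y33.096
G01 X62.569 Y30.843
G01 X66.020 Y24.205
M5
G00 X45.009 Y64.748
M4 S472
G01 X52.996 Y71.019 F2280
G01 X59.325 Y73.560
G01 X64.519 Y73.032
G01 X69.102 Y70.097
G01 X73.595 Y65.417
G01 X78.522 Y59.652
G01 X84.406 Y53.464
G01 X91.768 Y47.515
M5
G00 X15.107 Y38.321
M4 S238
G01 X77.850 Y64.670 F3056
M5
G00 X41.123 Y43.952
M4 S472
G01 X11.603 Y57.801 F2280
G01 X38.357 Y76.442
G01 X41.123 Y43.952
M5
G00 X25.572 Y11.052
M4 S937
G01 X61.077 Y16.667 F668
G01 X47.631 Y53.924
G01 X25.572 Y11.052
M5
G00 X41.372 Y32.583
M4 S238
G01 X41.858 Y31.989 F3056
G01 X43.308 Y33.684
G01 X45.694 Y36.891
G01 X48.984 Y40.833
G01 X53.149 Y44.731
G01 X58.157 Y47.808
G01 X63.979 Y49.286
G01 X70.584 Y48.387
M5
G00 X0.000 Y0.000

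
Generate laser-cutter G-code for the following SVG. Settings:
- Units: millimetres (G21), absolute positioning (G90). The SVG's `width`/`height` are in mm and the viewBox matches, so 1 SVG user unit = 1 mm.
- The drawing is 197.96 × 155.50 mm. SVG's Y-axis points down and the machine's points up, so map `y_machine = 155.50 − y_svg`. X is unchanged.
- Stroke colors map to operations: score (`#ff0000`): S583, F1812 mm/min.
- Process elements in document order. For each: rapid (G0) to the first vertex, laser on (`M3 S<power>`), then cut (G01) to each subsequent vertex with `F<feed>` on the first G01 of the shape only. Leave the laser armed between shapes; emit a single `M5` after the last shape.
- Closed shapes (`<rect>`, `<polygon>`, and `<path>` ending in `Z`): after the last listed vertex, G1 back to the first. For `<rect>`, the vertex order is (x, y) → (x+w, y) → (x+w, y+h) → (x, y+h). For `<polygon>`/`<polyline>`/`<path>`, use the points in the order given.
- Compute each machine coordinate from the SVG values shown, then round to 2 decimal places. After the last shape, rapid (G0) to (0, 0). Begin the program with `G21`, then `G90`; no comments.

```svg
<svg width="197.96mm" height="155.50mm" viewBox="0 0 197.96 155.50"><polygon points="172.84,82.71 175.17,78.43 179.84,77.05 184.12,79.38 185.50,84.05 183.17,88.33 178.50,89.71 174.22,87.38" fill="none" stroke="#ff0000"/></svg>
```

Since the viewBox matches the mm dimensions, user units are millimetres directly. The only transform is the Y-flip y_m = 155.50 − y_svg.

Shape 1 is a regular polygon drawn with `<polygon>`. Its stroke #ff0000 means score at S583, F1812. After flipping Y the toolpath is (172.84,72.79) → (175.17,77.07) → (179.84,78.45) → (184.12,76.12) → (185.50,71.45) → (183.17,67.17) → (178.50,65.79) → (174.22,68.12) → (172.84,72.79), returning to the start.

G21
G90
G0 X172.84 Y72.79
M3 S583
G01 X175.17 Y77.07 F1812
G01 X179.84 Y78.45
G01 X184.12 Y76.12
G01 X185.50 Y71.45
G01 X183.17 Y67.17
G01 X178.50 Y65.79
G01 X174.22 Y68.12
G01 X172.84 Y72.79
M5
G0 X0.00 Y0.00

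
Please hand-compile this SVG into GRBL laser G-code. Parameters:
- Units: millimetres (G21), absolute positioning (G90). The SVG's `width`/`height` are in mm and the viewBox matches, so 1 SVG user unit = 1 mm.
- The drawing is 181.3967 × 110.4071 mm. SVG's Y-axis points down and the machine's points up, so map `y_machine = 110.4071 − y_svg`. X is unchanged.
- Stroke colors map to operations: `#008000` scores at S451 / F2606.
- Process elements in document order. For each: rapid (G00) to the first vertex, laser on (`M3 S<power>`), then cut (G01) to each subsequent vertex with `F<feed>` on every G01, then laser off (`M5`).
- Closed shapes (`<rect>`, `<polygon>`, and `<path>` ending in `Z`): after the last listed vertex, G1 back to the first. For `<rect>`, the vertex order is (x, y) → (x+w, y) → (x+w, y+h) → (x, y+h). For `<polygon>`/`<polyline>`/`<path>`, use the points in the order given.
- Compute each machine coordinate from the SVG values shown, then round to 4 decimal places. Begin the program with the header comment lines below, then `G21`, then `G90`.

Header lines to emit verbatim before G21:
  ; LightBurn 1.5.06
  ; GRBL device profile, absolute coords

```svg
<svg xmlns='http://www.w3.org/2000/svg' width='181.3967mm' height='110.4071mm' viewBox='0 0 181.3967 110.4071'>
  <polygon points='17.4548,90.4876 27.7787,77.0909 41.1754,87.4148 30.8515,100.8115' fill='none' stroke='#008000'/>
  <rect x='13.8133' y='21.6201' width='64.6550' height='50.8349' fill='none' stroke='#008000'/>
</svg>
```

; LightBurn 1.5.06
; GRBL device profile, absolute coords
G21
G90
G00 X17.4548 Y19.9195
M3 S451
G01 X27.7787 Y33.3162 F2606
G01 X41.1754 Y22.9923 F2606
G01 X30.8515 Y9.5956 F2606
G01 X17.4548 Y19.9195 F2606
M5
G00 X13.8133 Y88.7870
M3 S451
G01 X78.4683 Y88.7870 F2606
G01 X78.4683 Y37.9521 F2606
G01 X13.8133 Y37.9521 F2606
G01 X13.8133 Y88.7870 F2606
M5

Since the viewBox matches the mm dimensions, user units are millimetres directly. The only transform is the Y-flip y_m = 110.4071 − y_svg.

Shape 1 is a regular polygon drawn with `<polygon>`. Its stroke #008000 means score at S451, F2606. After flipping Y the toolpath is (17.4548,19.9195) → (27.7787,33.3162) → (41.1754,22.9923) → (30.8515,9.5956) → (17.4548,19.9195), returning to the start.

Shape 2 is a rectangle drawn with `<rect>`. Its stroke #008000 means score at S451, F2606. After flipping Y the toolpath is (13.8133,88.7870) → (78.4683,88.7870) → (78.4683,37.9521) → (13.8133,37.9521) → (13.8133,88.7870), returning to the start.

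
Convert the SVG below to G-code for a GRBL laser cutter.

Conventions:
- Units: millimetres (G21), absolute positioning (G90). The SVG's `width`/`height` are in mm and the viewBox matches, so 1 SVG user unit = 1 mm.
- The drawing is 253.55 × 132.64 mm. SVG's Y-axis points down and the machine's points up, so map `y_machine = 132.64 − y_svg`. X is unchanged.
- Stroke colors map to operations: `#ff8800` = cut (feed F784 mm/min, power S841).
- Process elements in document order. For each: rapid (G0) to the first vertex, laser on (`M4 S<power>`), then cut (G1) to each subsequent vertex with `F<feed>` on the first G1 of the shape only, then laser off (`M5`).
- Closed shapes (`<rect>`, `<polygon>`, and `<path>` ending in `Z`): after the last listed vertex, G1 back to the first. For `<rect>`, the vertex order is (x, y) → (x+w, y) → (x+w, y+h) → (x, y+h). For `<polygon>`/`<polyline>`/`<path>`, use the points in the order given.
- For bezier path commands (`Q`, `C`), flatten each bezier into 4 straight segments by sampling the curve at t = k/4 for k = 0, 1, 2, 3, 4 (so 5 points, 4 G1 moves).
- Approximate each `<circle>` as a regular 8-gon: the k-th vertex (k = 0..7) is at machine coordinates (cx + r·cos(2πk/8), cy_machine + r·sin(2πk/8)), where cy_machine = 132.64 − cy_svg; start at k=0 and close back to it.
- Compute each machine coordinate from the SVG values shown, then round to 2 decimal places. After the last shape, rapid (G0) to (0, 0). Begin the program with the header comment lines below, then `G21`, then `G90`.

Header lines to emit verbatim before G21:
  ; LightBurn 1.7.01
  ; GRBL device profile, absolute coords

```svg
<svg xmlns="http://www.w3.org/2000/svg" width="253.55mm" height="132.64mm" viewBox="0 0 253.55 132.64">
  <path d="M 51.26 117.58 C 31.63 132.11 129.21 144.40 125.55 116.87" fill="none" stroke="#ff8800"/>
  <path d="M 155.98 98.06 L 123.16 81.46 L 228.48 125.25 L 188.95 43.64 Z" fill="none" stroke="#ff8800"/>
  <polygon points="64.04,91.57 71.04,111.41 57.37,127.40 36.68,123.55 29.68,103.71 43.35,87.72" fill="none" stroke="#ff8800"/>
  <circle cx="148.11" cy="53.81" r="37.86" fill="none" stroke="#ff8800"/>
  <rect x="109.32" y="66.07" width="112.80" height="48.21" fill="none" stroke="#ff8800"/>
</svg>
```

1 u = 1 mm; y_m = 132.64 − y.

[1] `<path>` cubic bezier, #ff8800→cut S841 F784: (51.26,15.06) → (55.10,5.17) → (82.42,-0.36) → (112.73,2.00) → (125.55,15.77)

[2] `<path>` closed polygon, #ff8800→cut S841 F784: (155.98,34.58) → (123.16,51.18) → (228.48,7.39) → (188.95,89.00) → (155.98,34.58) (closed)

[3] `<polygon>` regular polygon, #ff8800→cut S841 F784: (64.04,41.07) → (71.04,21.23) → (57.37,5.24) → (36.68,9.09) → (29.68,28.93) → (43.35,44.92) → (64.04,41.07) (closed)

[4] `<circle>` circle, #ff8800→cut S841 F784: (185.97,78.83) → (174.88,105.60) → (148.11,116.69) → (121.34,105.60) → (110.25,78.83) → (121.34,52.06) → (148.11,40.97) → (174.88,52.06) → (185.97,78.83) (closed)

[5] `<rect>` rectangle, #ff8800→cut S841 F784: (109.32,66.57) → (222.12,66.57) → (222.12,18.36) → (109.32,18.36) → (109.32,66.57) (closed)

; LightBurn 1.7.01
; GRBL device profile, absolute coords
G21
G90
G0 X51.26 Y15.06
M4 S841
G1 X55.10 Y5.17 F784
G1 X82.42 Y-0.36
G1 X112.73 Y2.00
G1 X125.55 Y15.77
M5
G0 X155.98 Y34.58
M4 S841
G1 X123.16 Y51.18 F784
G1 X228.48 Y7.39
G1 X188.95 Y89.00
G1 X155.98 Y34.58
M5
G0 X64.04 Y41.07
M4 S841
G1 X71.04 Y21.23 F784
G1 X57.37 Y5.24
G1 X36.68 Y9.09
G1 X29.68 Y28.93
G1 X43.35 Y44.92
G1 X64.04 Y41.07
M5
G0 X185.97 Y78.83
M4 S841
G1 X174.88 Y105.60 F784
G1 X148.11 Y116.69
G1 X121.34 Y105.60
G1 X110.25 Y78.83
G1 X121.34 Y52.06
G1 X148.11 Y40.97
G1 X174.88 Y52.06
G1 X185.97 Y78.83
M5
G0 X109.32 Y66.57
M4 S841
G1 X222.12 Y66.57 F784
G1 X222.12 Y18.36
G1 X109.32 Y18.36
G1 X109.32 Y66.57
M5
G0 X0.00 Y0.00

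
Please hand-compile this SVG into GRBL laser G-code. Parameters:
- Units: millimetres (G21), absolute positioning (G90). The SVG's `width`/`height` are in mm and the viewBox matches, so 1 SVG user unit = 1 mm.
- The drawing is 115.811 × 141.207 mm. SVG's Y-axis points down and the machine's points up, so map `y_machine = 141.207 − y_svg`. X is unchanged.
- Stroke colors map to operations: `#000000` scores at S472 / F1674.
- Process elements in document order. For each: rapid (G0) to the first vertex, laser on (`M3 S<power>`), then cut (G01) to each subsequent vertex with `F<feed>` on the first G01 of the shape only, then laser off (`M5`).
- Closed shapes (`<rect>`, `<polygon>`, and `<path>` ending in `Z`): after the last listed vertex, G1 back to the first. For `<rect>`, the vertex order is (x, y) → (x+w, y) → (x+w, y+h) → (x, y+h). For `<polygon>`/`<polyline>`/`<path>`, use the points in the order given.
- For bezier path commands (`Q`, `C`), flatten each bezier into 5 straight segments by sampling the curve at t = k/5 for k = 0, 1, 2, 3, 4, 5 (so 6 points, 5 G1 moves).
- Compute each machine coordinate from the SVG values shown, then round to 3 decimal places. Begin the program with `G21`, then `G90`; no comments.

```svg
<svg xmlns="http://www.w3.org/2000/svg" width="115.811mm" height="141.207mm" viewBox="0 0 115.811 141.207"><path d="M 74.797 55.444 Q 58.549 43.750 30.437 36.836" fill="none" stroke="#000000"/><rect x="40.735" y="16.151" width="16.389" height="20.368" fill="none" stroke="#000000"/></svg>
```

1 u = 1 mm; y_m = 141.207 − y.

[1] `<path>` quadratic bezier, #000000→score S472 F1674: (74.797,85.763) → (67.823,90.249) → (59.900,94.353) → (51.028,98.075) → (41.207,101.414) → (30.437,104.371)

[2] `<rect>` rectangle, #000000→score S472 F1674: (40.735,125.056) → (57.124,125.056) → (57.124,104.688) → (40.735,104.688) → (40.735,125.056) (closed)

G21
G90
G0 X74.797 Y85.763
M3 S472
G01 X67.823 Y90.249 F1674
G01 X59.900 Y94.353
G01 X51.028 Y98.075
G01 X41.207 Y101.414
G01 X30.437 Y104.371
M5
G0 X40.735 Y125.056
M3 S472
G01 X57.124 Y125.056 F1674
G01 X57.124 Y104.688
G01 X40.735 Y104.688
G01 X40.735 Y125.056
M5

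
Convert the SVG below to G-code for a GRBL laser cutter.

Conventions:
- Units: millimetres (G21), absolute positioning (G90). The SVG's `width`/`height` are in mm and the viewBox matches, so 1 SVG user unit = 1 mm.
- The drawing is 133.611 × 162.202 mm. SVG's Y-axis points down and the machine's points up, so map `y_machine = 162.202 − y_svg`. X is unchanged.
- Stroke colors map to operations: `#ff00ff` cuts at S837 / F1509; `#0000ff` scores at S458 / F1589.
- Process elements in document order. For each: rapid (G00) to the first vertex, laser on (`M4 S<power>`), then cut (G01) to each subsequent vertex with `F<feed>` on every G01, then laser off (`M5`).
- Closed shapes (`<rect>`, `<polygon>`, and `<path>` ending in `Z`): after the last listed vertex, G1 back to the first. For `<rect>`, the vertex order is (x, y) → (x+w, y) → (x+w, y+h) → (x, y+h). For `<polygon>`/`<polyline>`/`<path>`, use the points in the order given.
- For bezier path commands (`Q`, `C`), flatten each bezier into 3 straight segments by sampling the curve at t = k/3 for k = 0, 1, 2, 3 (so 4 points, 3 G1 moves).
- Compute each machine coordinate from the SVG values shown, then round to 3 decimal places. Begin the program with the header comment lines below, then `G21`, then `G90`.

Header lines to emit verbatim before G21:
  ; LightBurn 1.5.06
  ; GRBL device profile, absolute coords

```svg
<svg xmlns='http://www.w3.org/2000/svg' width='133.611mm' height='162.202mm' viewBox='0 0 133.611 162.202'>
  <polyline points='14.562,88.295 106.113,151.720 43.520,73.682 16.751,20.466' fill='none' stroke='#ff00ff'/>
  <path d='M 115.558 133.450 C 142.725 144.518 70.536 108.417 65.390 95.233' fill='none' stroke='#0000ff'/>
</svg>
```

Since the viewBox matches the mm dimensions, user units are millimetres directly. The only transform is the Y-flip y_m = 162.202 − y_svg.

Shape 1 is a open polyline drawn with `<polyline>`. Its stroke #ff00ff means cut at S837, F1509. After flipping Y the toolpath is (14.562,73.907) → (106.113,10.482) → (43.520,88.520) → (16.751,141.736).

Shape 2 is a cubic bezier drawn with `<path>`. Its stroke #0000ff means score at S458, F1589. After flipping Y the toolpath is (115.558,28.752) → (115.769,30.811) → (86.721,48.742) → (65.390,66.969).

; LightBurn 1.5.06
; GRBL device profile, absolute coords
G21
G90
G00 X14.562 Y73.907
M4 S837
G01 X106.113 Y10.482 F1509
G01 X43.520 Y88.520 F1509
G01 X16.751 Y141.736 F1509
M5
G00 X115.558 Y28.752
M4 S458
G01 X115.769 Y30.811 F1589
G01 X86.721 Y48.742 F1589
G01 X65.390 Y66.969 F1589
M5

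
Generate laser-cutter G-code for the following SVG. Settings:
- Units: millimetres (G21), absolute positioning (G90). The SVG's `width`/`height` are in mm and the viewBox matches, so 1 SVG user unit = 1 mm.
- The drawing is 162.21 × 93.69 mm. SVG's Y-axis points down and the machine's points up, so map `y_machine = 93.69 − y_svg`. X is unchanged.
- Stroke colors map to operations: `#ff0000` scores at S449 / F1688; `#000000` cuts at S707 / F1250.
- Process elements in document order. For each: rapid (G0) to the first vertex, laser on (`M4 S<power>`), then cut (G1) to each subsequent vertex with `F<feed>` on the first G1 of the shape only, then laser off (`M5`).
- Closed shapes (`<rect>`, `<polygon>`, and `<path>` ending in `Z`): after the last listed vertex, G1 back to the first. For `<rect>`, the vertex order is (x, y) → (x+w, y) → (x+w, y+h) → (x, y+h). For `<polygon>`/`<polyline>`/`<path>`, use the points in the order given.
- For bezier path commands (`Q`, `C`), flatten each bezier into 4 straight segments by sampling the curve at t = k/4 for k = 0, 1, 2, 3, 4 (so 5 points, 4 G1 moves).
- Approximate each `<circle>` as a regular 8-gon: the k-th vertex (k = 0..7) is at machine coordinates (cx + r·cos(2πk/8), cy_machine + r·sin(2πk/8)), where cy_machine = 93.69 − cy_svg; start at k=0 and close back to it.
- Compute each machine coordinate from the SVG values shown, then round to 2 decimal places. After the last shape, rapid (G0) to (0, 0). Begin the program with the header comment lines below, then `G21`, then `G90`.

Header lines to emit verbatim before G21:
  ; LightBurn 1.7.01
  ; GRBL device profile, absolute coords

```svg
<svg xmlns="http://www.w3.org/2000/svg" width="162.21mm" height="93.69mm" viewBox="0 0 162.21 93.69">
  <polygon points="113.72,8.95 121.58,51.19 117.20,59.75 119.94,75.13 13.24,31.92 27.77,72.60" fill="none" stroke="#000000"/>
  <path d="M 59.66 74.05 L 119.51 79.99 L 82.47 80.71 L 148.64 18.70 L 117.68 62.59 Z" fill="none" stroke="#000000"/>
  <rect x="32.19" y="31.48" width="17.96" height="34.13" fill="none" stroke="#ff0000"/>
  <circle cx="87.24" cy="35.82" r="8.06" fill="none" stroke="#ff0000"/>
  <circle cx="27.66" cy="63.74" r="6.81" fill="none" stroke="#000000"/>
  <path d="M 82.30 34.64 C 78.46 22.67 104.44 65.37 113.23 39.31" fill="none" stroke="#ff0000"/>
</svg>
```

; LightBurn 1.7.01
; GRBL device profile, absolute coords
G21
G90
G0 X113.72 Y84.74
M4 S707
G1 X121.58 Y42.50 F1250
G1 X117.20 Y33.94
G1 X119.94 Y18.56
G1 X13.24 Y61.77
G1 X27.77 Y21.09
G1 X113.72 Y84.74
M5
G0 X59.66 Y19.64
M4 S707
G1 X119.51 Y13.70 F1250
G1 X82.47 Y12.98
G1 X148.64 Y74.99
G1 X117.68 Y31.10
G1 X59.66 Y19.64
M5
G0 X32.19 Y62.21
M4 S449
G1 X50.15 Y62.21 F1688
G1 X50.15 Y28.08
G1 X32.19 Y28.08
G1 X32.19 Y62.21
M5
G0 X95.30 Y57.87
M4 S449
G1 X92.94 Y63.57 F1688
G1 X87.24 Y65.93
G1 X81.54 Y63.57
G1 X79.18 Y57.87
G1 X81.54 Y52.17
G1 X87.24 Y49.81
G1 X92.94 Y52.17
G1 X95.30 Y57.87
M5
G0 X34.47 Y29.95
M4 S707
G1 X32.48 Y34.77 F1250
G1 X27.66 Y36.76
G1 X22.84 Y34.77
G1 X20.85 Y29.95
G1 X22.84 Y25.13
G1 X27.66 Y23.14
G1 X32.48 Y25.13
G1 X34.47 Y29.95
M5
G0 X82.30 Y59.05
M4 S449
G1 X84.28 Y59.71 F1688
G1 X93.03 Y51.43
G1 X104.15 Y45.80
G1 X113.23 Y54.38
M5
G0 X0.00 Y0.00

1 u = 1 mm; y_m = 93.69 − y.

[1] `<polygon>` closed polygon, #000000→cut S707 F1250: (113.72,84.74) → (121.58,42.50) → (117.20,33.94) → (119.94,18.56) → (13.24,61.77) → (27.77,21.09) → (113.72,84.74) (closed)

[2] `<path>` closed polygon, #000000→cut S707 F1250: (59.66,19.64) → (119.51,13.70) → (82.47,12.98) → (148.64,74.99) → (117.68,31.10) → (59.66,19.64) (closed)

[3] `<rect>` rectangle, #ff0000→score S449 F1688: (32.19,62.21) → (50.15,62.21) → (50.15,28.08) → (32.19,28.08) → (32.19,62.21) (closed)

[4] `<circle>` circle, #ff0000→score S449 F1688: (95.30,57.87) → (92.94,63.57) → (87.24,65.93) → (81.54,63.57) → (79.18,57.87) → (81.54,52.17) → (87.24,49.81) → (92.94,52.17) → (95.30,57.87) (closed)

[5] `<circle>` circle, #000000→cut S707 F1250: (34.47,29.95) → (32.48,34.77) → (27.66,36.76) → (22.84,34.77) → (20.85,29.95) → (22.84,25.13) → (27.66,23.14) → (32.48,25.13) → (34.47,29.95) (closed)

[6] `<path>` cubic bezier, #ff0000→score S449 F1688: (82.30,59.05) → (84.28,59.71) → (93.03,51.43) → (104.15,45.80) → (113.23,54.38)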